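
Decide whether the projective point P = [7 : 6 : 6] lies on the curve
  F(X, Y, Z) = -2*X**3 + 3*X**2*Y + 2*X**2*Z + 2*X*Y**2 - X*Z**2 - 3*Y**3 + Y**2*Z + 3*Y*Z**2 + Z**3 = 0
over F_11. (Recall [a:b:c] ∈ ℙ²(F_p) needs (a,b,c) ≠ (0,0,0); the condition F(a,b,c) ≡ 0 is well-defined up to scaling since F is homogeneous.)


F(7,6,6) ≡ 5 (mod 11); P is NOT on the curve.

Evaluate F(7, 6, 6) term-by-term (mod 11).
  -2*X**3 ↦ -2·343·1·1 = -686
  3*X**2*Y ↦ 3·49·6·1 = 882
  2*X**2*Z ↦ 2·49·1·6 = 588
  2*X*Y**2 ↦ 2·7·36·1 = 504
  -X*Z**2 ↦ -1·7·1·36 = -252
  -3*Y**3 ↦ -3·1·216·1 = -648
  Y**2*Z ↦ 1·1·36·6 = 216
  3*Y*Z**2 ↦ 3·1·6·36 = 648
  Z**3 ↦ 1·1·1·216 = 216
Sum: F(7, 6, 6) = (-686) + (882) + (588) + (504) + (-252) + (-648) + (216) + (648) + (216) = 1468.
Reducing mod 11: 1468 ≡ 5 (mod 11).
Since F(a, b, c) ≡ 5 ≠ 0 (mod 11), P does NOT lie on the curve.


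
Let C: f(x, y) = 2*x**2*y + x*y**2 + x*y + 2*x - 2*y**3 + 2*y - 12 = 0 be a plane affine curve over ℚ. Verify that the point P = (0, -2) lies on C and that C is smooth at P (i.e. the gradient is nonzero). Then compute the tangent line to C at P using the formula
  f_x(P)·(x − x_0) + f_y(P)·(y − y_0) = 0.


Tangent line at P: 4*x - 22*y - 44 = 0.

Step 1: f(0, -2) = 0, so P lies on C.
Step 2: partial derivatives
  f_x(x, y) = 4*x*y + y**2 + y + 2, f_y(x, y) = 2*x**2 + 2*x*y + x - 6*y**2 + 2.
  f_x(P) = 4, f_y(P) = -22 (gradient nonzero, so P is smooth).
Step 3: tangent line at P: 4·(x − 0) + -22·(y − -2) = 0.
Expanding: 4*x - 22*y - 44 = 0.


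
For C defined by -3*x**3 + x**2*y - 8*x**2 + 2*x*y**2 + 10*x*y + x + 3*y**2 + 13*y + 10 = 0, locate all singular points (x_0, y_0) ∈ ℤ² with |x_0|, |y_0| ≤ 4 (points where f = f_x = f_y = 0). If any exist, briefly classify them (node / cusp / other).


Singular points: {(-1, -2)}; classification: node.

Compute partial derivatives:
  f_x = -9*x**2 + 2*x*y - 16*x + 2*y**2 + 10*y + 1.
  f_y = x**2 + 4*x*y + 10*x + 6*y + 13.
Scan x_0 ∈ {−4, ..., 4}. For each x_0, f_y(x_0, y) is a polynomial in y; find its integer roots y ∈ {−4, ..., 4}, then test f_x and f at those candidates.
  x = -4: f_y(-4, y) = -10*y - 11; no integer root y with |y| ≤ 4.
  x = -3: f_y(-3, y) = -6*y - 8; no integer root y with |y| ≤ 4.
  x = -2: f_y(-2, y) = -2*y - 3; no integer root y with |y| ≤ 4.
  x = -1: f_y(-1, y) = 2*y + 4; vanishes at y ∈ {-2}. (-1, -2): f_x = 0, f = 0 — SINGULAR.
  x = 0: f_y(0, y) = 6*y + 13; no integer root y with |y| ≤ 4.
  x = 1: f_y(1, y) = 10*y + 24; no integer root y with |y| ≤ 4.
  x = 2: f_y(2, y) = 14*y + 37; no integer root y with |y| ≤ 4.
  x = 3: f_y(3, y) = 18*y + 52; no integer root y with |y| ≤ 4.
  x = 4: f_y(4, y) = 22*y + 69; no integer root y with |y| ≤ 4.
Only singular point on the grid: (-1, -2).
Classify: substitute x = -1 + u, y = -2 + v and expand: f = -3*u**3 + u**2*v - u**2 + 2*u*v**2 + v**2.
No constant or linear terms (consistent with a singular point). Quadratic part: -u**2 + v**2. Cubic part: -3*u**3 + u**2*v + 2*u*v**2.
The quadratic part v**2 - u**2 = (v − u)(v + u) splits into two distinct linear factors, so there are two distinct tangent lines y − -2 = ±(x − -1) — this is a node (ordinary double point).
Classification: node.


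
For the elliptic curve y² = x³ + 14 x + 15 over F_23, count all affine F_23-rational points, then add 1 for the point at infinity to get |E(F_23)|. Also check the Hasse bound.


Affine points = {(5, 7), (5, 16), (6, 4), (6, 19), (8, 8), (8, 15), (12, 5), (12, 18), (13, 5), (13, 18), (15, 9), (15, 14), (18, 2), (18, 21), (21, 5), (21, 18), (22, 0)}; affine count = 17; |E(F_23)| = 18.

Discriminant check: Δ ∝ 4a³ + 27b² = 4·14³ + 27·15² = 4·2744 + 27·225 ≡ 8 (mod 23). Nonzero ⇒ E is nonsingular.
For each x ∈ F_23, compute rhs = x³ + 14·x + 15 mod 23, then count y ∈ F_23 with y² ≡ rhs.
  x = 0: rhs = 15, matching y values: none (0 points).
  x = 1: rhs = 7, matching y values: none (0 points).
  x = 2: rhs = 5, matching y values: none (0 points).
  x = 3: rhs = 15, matching y values: none (0 points).
  x = 4: rhs = 20, matching y values: none (0 points).
  x = 5: rhs = 3, matching y values: 7, 16 (2 points).
  x = 6: rhs = 16, matching y values: 4, 19 (2 points).
  x = 7: rhs = 19, matching y values: none (0 points).
  x = 8: rhs = 18, matching y values: 8, 15 (2 points).
  x = 9: rhs = 19, matching y values: none (0 points).
  x = 10: rhs = 5, matching y values: none (0 points).
  x = 11: rhs = 5, matching y values: none (0 points).
  x = 12: rhs = 2, matching y values: 5, 18 (2 points).
  x = 13: rhs = 2, matching y values: 5, 18 (2 points).
  x = 14: rhs = 11, matching y values: none (0 points).
  x = 15: rhs = 12, matching y values: 9, 14 (2 points).
  x = 16: rhs = 11, matching y values: none (0 points).
  x = 17: rhs = 14, matching y values: none (0 points).
  x = 18: rhs = 4, matching y values: 2, 21 (2 points).
  x = 19: rhs = 10, matching y values: none (0 points).
  x = 20: rhs = 15, matching y values: none (0 points).
  x = 21: rhs = 2, matching y values: 5, 18 (2 points).
  x = 22: rhs = 0, matching y values: 0 (1 points).
Total affine count: 17.
Full point count |E(F_23)| = 17 + 1 = 18.
Hasse bound: |18 − (23+1)| = |-6| = 6 ≤ 2√23 ≈ 9.5917 ✓.


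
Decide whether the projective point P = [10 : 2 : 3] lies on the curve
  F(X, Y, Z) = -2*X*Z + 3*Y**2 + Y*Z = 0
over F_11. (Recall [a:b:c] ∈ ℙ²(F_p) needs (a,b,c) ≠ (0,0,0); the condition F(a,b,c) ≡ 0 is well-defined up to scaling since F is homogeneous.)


F(10,2,3) ≡ 2 (mod 11); P is NOT on the curve.

Evaluate F(10, 2, 3) term-by-term (mod 11).
  -2*X*Z ↦ -2·10·1·3 = -60
  3*Y**2 ↦ 3·1·4·1 = 12
  Y*Z ↦ 1·1·2·3 = 6
Sum: F(10, 2, 3) = (-60) + (12) + (6) = -42.
Reducing mod 11: -42 ≡ 2 (mod 11).
Since F(a, b, c) ≡ 2 ≠ 0 (mod 11), P does NOT lie on the curve.


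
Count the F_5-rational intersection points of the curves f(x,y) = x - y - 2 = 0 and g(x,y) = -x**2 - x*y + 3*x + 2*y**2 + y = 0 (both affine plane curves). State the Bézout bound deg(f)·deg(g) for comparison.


Common zeros: {(3, 1)}; count = 1; Bézout bound = 2.

deg(f) = 1, deg(g) = 2, so Bézout bound = 2.
Scan x ∈ F_5. For each x, list the y ∈ F_5 with f(x, y) ≡ 0 and those with g(x, y) ≡ 0 (mod 5); the common zeros in that column are the intersection.
  x = 0: f ≡ 0 at y ∈ {3}; g ≡ 0 at y ∈ {0, 2}; common: ∅.
  x = 1: f ≡ 0 at y ∈ {4}; g ≡ 0 at y ∈ {2, 3}; common: ∅.
  x = 2: f ≡ 0 at y ∈ {0}; g ≡ 0 at y ∈ {4}; common: ∅.
  x = 3: f ≡ 0 at y ∈ {1}; g ≡ 0 at y ∈ {0, 1}; common: {1}.
  x = 4: f ≡ 0 at y ∈ {2}; g ≡ 0 at y ∈ {1, 3}; common: ∅.
Collecting: common zeros = {(3, 1)}, so the count is 1.
Comparison with the Bézout bound: 1 ≤ 2 = deg(f)·deg(g), as expected for curves with no common component (the affine F_5-count falls short of the bound because intersections may lie at infinity, over extension fields, or carry multiplicity).


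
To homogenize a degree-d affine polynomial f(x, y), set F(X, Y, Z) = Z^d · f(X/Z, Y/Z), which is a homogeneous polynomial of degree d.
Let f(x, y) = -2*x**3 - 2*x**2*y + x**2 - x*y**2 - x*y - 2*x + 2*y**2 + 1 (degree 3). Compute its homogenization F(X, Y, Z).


F(X, Y, Z) = -2*X**3 - 2*X**2*Y + X**2*Z - X*Y**2 - X*Y*Z - 2*X*Z**2 + 2*Y**2*Z + Z**3

deg(f) = 3.
Substitute x = X/Z, y = Y/Z into f, then multiply by Z^3.
  monomial -2·x^3·y^0 ↦ -2·X^3·Y^0·Z^0.
  monomial -2·x^2·y^1 ↦ -2·X^2·Y^1·Z^0.
  monomial 1·x^2·y^0 ↦ 1·X^2·Y^0·Z^1.
  monomial -1·x^1·y^2 ↦ -1·X^1·Y^2·Z^0.
  monomial -1·x^1·y^1 ↦ -1·X^1·Y^1·Z^1.
  monomial -2·x^1·y^0 ↦ -2·X^1·Y^0·Z^2.
  monomial 2·x^0·y^2 ↦ 2·X^0·Y^2·Z^1.
  monomial 1·x^0·y^0 ↦ 1·X^0·Y^0·Z^3.
Collecting: F(X, Y, Z) = -2*X**3 - 2*X**2*Y + X**2*Z - X*Y**2 - X*Y*Z - 2*X*Z**2 + 2*Y**2*Z + Z**3.


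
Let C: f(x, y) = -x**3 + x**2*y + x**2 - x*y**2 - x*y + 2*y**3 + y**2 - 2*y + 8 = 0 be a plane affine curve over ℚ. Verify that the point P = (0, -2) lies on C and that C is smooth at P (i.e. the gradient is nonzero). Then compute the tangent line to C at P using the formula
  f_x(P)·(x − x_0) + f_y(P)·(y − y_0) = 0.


Tangent line at P: -2*x + 18*y + 36 = 0.

Step 1: f(0, -2) = 0, so P lies on C.
Step 2: partial derivatives
  f_x(x, y) = -3*x**2 + 2*x*y + 2*x - y**2 - y, f_y(x, y) = x**2 - 2*x*y - x + 6*y**2 + 2*y - 2.
  f_x(P) = -2, f_y(P) = 18 (gradient nonzero, so P is smooth).
Step 3: tangent line at P: -2·(x − 0) + 18·(y − -2) = 0.
Expanding: -2*x + 18*y + 36 = 0.


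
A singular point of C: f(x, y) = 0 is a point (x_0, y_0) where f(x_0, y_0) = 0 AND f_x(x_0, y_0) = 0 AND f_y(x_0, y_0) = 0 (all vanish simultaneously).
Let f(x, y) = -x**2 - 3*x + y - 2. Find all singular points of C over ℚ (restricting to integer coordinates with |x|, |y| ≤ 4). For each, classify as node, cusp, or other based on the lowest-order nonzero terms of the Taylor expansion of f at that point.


No singular points in the scanned grid; C is smooth there.

Compute partial derivatives:
  f_x = -2*x - 3.
  f_y = 1.
f_y = 1 is a nonzero constant, so f_y never vanishes: no point (x, y) can satisfy f = f_x = f_y = 0. In particular no (x, y) ∈ {−4, ..., 4}² is singular; the curve is smooth.


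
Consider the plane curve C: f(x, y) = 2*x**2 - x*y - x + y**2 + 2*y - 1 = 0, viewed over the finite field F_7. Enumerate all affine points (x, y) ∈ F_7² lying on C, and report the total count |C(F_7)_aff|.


Affine F_7-points: {(0, 2), (0, 3), (1, 0), (1, 6), (2, 3), (2, 4), (3, 0), (3, 1), (4, 4), (4, 5), (5, 1), (5, 2), (6, 5), (6, 6)}; count = 14.

For each of the 49 pairs (x, y) ∈ F_7², evaluate f(x, y) mod 7. Record the zeros.
  x = 0: [0↦6, 1↦2, 2↦0, 3↦0, 4↦2, 5↦6, 6↦5]  zeros at y ∈ {2, 3}
  x = 1: [0↦0, 1↦2, 2↦6, 3↦5, 4↦6, 5↦2, 6↦0]  zeros at y ∈ {0, 6}
  x = 2: [0↦5, 1↦6, 2↦2, 3↦0, 4↦0, 5↦2, 6↦6]  zeros at y ∈ {3, 4}
  x = 3: [0↦0, 1↦0, 2↦2, 3↦6, 4↦5, 5↦6, 6↦2]  zeros at y ∈ {0, 1}
  x = 4: [0↦6, 1↦5, 2↦6, 3↦2, 4↦0, 5↦0, 6↦2]  zeros at y ∈ {4, 5}
  x = 5: [0↦2, 1↦0, 2↦0, 3↦2, 4↦6, 5↦5, 6↦6]  zeros at y ∈ {1, 2}
  x = 6: [0↦2, 1↦6, 2↦5, 3↦6, 4↦2, 5↦0, 6↦0]  zeros at y ∈ {5, 6}
Collecting zeros: affine points = {(0, 2), (0, 3), (1, 0), (1, 6), (2, 3), (2, 4), (3, 0), (3, 1), (4, 4), (4, 5), (5, 1), (5, 2), (6, 5), (6, 6)}.
Total count |C(F_7)_aff| = 14.


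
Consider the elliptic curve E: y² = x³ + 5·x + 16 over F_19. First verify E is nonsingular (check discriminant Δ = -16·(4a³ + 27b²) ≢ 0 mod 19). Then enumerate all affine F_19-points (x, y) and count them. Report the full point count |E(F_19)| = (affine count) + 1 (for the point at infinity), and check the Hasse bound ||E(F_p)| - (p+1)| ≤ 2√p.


Affine points = {(0, 4), (0, 15), (3, 1), (3, 18), (4, 9), (4, 10), (8, 6), (8, 13), (9, 7), (9, 12), (13, 6), (13, 13), (17, 6), (17, 13)}; affine count = 14; |E(F_19)| = 15.

Discriminant check: Δ ∝ 4a³ + 27b² = 4·5³ + 27·16² = 4·125 + 27·256 ≡ 2 (mod 19). Nonzero ⇒ E is nonsingular.
For each x ∈ F_19, compute rhs = x³ + 5·x + 16 mod 19, then count y ∈ F_19 with y² ≡ rhs.
  x = 0: rhs = 16, matching y values: 4, 15 (2 points).
  x = 1: rhs = 3, matching y values: none (0 points).
  x = 2: rhs = 15, matching y values: none (0 points).
  x = 3: rhs = 1, matching y values: 1, 18 (2 points).
  x = 4: rhs = 5, matching y values: 9, 10 (2 points).
  x = 5: rhs = 14, matching y values: none (0 points).
  x = 6: rhs = 15, matching y values: none (0 points).
  x = 7: rhs = 14, matching y values: none (0 points).
  x = 8: rhs = 17, matching y values: 6, 13 (2 points).
  x = 9: rhs = 11, matching y values: 7, 12 (2 points).
  x = 10: rhs = 2, matching y values: none (0 points).
  x = 11: rhs = 15, matching y values: none (0 points).
  x = 12: rhs = 18, matching y values: none (0 points).
  x = 13: rhs = 17, matching y values: 6, 13 (2 points).
  x = 14: rhs = 18, matching y values: none (0 points).
  x = 15: rhs = 8, matching y values: none (0 points).
  x = 16: rhs = 12, matching y values: none (0 points).
  x = 17: rhs = 17, matching y values: 6, 13 (2 points).
  x = 18: rhs = 10, matching y values: none (0 points).
Total affine count: 14.
Full point count |E(F_19)| = 14 + 1 = 15.
Hasse bound: |15 − (19+1)| = |-5| = 5 ≤ 2√19 ≈ 8.7178 ✓.


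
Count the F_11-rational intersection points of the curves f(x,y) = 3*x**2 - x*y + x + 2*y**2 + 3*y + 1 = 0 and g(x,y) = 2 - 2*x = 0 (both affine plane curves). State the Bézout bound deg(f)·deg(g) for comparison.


Common zeros: ∅; count = 0; Bézout bound = 2.

deg(f) = 2, deg(g) = 1, so Bézout bound = 2.
Scan x ∈ F_11. For each x, list the y ∈ F_11 with f(x, y) ≡ 0 and those with g(x, y) ≡ 0 (mod 11); the common zeros in that column are the intersection.
  x = 0: f ≡ 0 at y ∈ {5, 10}; g ≡ 0 at y ∈ ∅; common: ∅.
  x = 1: f ≡ 0 at y ∈ ∅; g ≡ 0 at y ∈ {0, 1, 2, 3, 4, 5, 6, 7, 8, 9, 10}; common: ∅.
  x = 2: f ≡ 0 at y ∈ ∅; g ≡ 0 at y ∈ ∅; common: ∅.
  x = 3: f ≡ 0 at y ∈ {1, 10}; g ≡ 0 at y ∈ ∅; common: ∅.
  x = 4: f ≡ 0 at y ∈ ∅; g ≡ 0 at y ∈ ∅; common: ∅.
  x = 5: f ≡ 0 at y ∈ {5, 7}; g ≡ 0 at y ∈ ∅; common: ∅.
  x = 6: f ≡ 0 at y ∈ ∅; g ≡ 0 at y ∈ ∅; common: ∅.
  x = 7: f ≡ 0 at y ∈ ∅; g ≡ 0 at y ∈ ∅; common: ∅.
  x = 8: f ≡ 0 at y ∈ {1, 7}; g ≡ 0 at y ∈ ∅; common: ∅.
  x = 9: f ≡ 0 at y ∈ {0, 3}; g ≡ 0 at y ∈ ∅; common: ∅.
  x = 10: f ≡ 0 at y ∈ {3, 6}; g ≡ 0 at y ∈ ∅; common: ∅.
Collecting: common zeros = ∅, so the count is 0.
Comparison with the Bézout bound: 0 ≤ 2 = deg(f)·deg(g), as expected for curves with no common component (the affine F_11-count falls short of the bound because intersections may lie at infinity, over extension fields, or carry multiplicity).


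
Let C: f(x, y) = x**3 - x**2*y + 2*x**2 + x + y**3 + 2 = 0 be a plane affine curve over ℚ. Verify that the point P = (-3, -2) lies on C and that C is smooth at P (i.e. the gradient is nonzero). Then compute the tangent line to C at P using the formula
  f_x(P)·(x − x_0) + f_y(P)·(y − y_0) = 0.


Tangent line at P: 4*x + 3*y + 18 = 0.

Step 1: f(-3, -2) = 0, so P lies on C.
Step 2: partial derivatives
  f_x(x, y) = 3*x**2 - 2*x*y + 4*x + 1, f_y(x, y) = -x**2 + 3*y**2.
  f_x(P) = 4, f_y(P) = 3 (gradient nonzero, so P is smooth).
Step 3: tangent line at P: 4·(x − -3) + 3·(y − -2) = 0.
Expanding: 4*x + 3*y + 18 = 0.


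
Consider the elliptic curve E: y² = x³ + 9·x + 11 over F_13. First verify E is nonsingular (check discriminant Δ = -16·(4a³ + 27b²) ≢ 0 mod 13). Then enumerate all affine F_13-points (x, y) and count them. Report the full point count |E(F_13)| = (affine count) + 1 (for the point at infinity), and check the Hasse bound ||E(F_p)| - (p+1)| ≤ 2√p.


Affine points = {(3, 0), (5, 5), (5, 8), (7, 1), (7, 12), (8, 6), (8, 7), (10, 3), (10, 10), (12, 1), (12, 12)}; affine count = 11; |E(F_13)| = 12.

Discriminant check: Δ ∝ 4a³ + 27b² = 4·9³ + 27·11² = 4·729 + 27·121 ≡ 8 (mod 13). Nonzero ⇒ E is nonsingular.
For each x ∈ F_13, compute rhs = x³ + 9·x + 11 mod 13, then count y ∈ F_13 with y² ≡ rhs.
  x = 0: rhs = 11, matching y values: none (0 points).
  x = 1: rhs = 8, matching y values: none (0 points).
  x = 2: rhs = 11, matching y values: none (0 points).
  x = 3: rhs = 0, matching y values: 0 (1 points).
  x = 4: rhs = 7, matching y values: none (0 points).
  x = 5: rhs = 12, matching y values: 5, 8 (2 points).
  x = 6: rhs = 8, matching y values: none (0 points).
  x = 7: rhs = 1, matching y values: 1, 12 (2 points).
  x = 8: rhs = 10, matching y values: 6, 7 (2 points).
  x = 9: rhs = 2, matching y values: none (0 points).
  x = 10: rhs = 9, matching y values: 3, 10 (2 points).
  x = 11: rhs = 11, matching y values: none (0 points).
  x = 12: rhs = 1, matching y values: 1, 12 (2 points).
Total affine count: 11.
Full point count |E(F_13)| = 11 + 1 = 12.
Hasse bound: |12 − (13+1)| = |-2| = 2 ≤ 2√13 ≈ 7.2111 ✓.


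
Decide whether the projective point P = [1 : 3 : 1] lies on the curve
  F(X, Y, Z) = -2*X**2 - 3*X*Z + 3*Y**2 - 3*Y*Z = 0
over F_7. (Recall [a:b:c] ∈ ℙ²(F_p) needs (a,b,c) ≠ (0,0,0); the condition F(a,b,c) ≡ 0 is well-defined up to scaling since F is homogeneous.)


F(1,3,1) ≡ 6 (mod 7); P is NOT on the curve.

Evaluate F(1, 3, 1) term-by-term (mod 7).
  -2*X**2 ↦ -2·1·1·1 = -2
  -3*X*Z ↦ -3·1·1·1 = -3
  3*Y**2 ↦ 3·1·9·1 = 27
  -3*Y*Z ↦ -3·1·3·1 = -9
Sum: F(1, 3, 1) = (-2) + (-3) + (27) + (-9) = 13.
Reducing mod 7: 13 ≡ 6 (mod 7).
Since F(a, b, c) ≡ 6 ≠ 0 (mod 7), P does NOT lie on the curve.


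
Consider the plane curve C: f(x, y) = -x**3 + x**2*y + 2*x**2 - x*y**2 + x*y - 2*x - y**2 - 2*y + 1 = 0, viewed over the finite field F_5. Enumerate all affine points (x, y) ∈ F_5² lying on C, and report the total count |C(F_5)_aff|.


Affine F_5-points: {(1, 0), (2, 4), (3, 2), (3, 3), (4, 3)}; count = 5.

For each of the 25 pairs (x, y) ∈ F_5², evaluate f(x, y) mod 5. Record the zeros.
  x = 0: [0↦1, 1↦3, 2↦3, 3↦1, 4↦2]  zeros at y ∈ ∅
  x = 1: [0↦0, 1↦3, 2↦2, 3↦2, 4↦3]  zeros at y ∈ {0}
  x = 2: [0↦2, 1↦3, 2↦3, 3↦2, 4↦0]  zeros at y ∈ {4}
  x = 3: [0↦1, 1↦2, 2↦0, 3↦0, 4↦2]  zeros at y ∈ {2, 3}
  x = 4: [0↦1, 1↦4, 2↦2, 3↦0, 4↦3]  zeros at y ∈ {3}
Collecting zeros: affine points = {(1, 0), (2, 4), (3, 2), (3, 3), (4, 3)}.
Total count |C(F_5)_aff| = 5.


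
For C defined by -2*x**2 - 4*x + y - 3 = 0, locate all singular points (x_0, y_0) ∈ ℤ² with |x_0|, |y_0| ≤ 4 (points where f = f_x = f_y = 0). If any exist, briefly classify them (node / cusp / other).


No singular points in the scanned grid; C is smooth there.

Compute partial derivatives:
  f_x = -4*x - 4.
  f_y = 1.
f_y = 1 is a nonzero constant, so f_y never vanishes: no point (x, y) can satisfy f = f_x = f_y = 0. In particular no (x, y) ∈ {−4, ..., 4}² is singular; the curve is smooth.


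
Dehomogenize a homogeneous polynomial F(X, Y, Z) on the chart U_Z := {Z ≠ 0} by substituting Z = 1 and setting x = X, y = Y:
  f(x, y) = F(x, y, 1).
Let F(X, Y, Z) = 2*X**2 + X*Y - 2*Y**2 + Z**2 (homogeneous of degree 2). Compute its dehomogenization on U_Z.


f(x, y) = 2*x**2 + x*y - 2*y**2 + 1

On U_Z we set Z = 1. Each monomial c·X^i·Y^j·Z^k in F becomes c·x^i·y^j·1^k = c·x^i·y^j.
Substituting Z = 1: F(X, Y, 1) = 2*x**2 + x*y - 2*y**2 + 1.
Note: deg(f) ≤ deg(F) = 2; strict inequality happens when F is divisible by Z (lost terms).


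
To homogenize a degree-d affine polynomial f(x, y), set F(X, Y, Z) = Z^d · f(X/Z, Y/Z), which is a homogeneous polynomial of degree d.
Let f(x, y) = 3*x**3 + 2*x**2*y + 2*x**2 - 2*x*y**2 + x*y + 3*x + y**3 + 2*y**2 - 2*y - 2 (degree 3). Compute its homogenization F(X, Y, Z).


F(X, Y, Z) = 3*X**3 + 2*X**2*Y + 2*X**2*Z - 2*X*Y**2 + X*Y*Z + 3*X*Z**2 + Y**3 + 2*Y**2*Z - 2*Y*Z**2 - 2*Z**3

deg(f) = 3.
Substitute x = X/Z, y = Y/Z into f, then multiply by Z^3.
  monomial 3·x^3·y^0 ↦ 3·X^3·Y^0·Z^0.
  monomial 2·x^2·y^1 ↦ 2·X^2·Y^1·Z^0.
  monomial 2·x^2·y^0 ↦ 2·X^2·Y^0·Z^1.
  monomial -2·x^1·y^2 ↦ -2·X^1·Y^2·Z^0.
  monomial 1·x^1·y^1 ↦ 1·X^1·Y^1·Z^1.
  monomial 3·x^1·y^0 ↦ 3·X^1·Y^0·Z^2.
  monomial 1·x^0·y^3 ↦ 1·X^0·Y^3·Z^0.
  monomial 2·x^0·y^2 ↦ 2·X^0·Y^2·Z^1.
  monomial -2·x^0·y^1 ↦ -2·X^0·Y^1·Z^2.
  monomial -2·x^0·y^0 ↦ -2·X^0·Y^0·Z^3.
Collecting: F(X, Y, Z) = 3*X**3 + 2*X**2*Y + 2*X**2*Z - 2*X*Y**2 + X*Y*Z + 3*X*Z**2 + Y**3 + 2*Y**2*Z - 2*Y*Z**2 - 2*Z**3.


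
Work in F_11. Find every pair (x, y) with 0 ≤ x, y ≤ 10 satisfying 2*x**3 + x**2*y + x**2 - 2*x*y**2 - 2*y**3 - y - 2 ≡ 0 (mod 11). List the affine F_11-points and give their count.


Affine F_11-points: {(0, 6), (0, 8), (3, 6), (4, 10), (5, 8), (6, 4), (7, 8), (9, 4), (9, 10), (10, 2), (10, 4), (10, 6)}; count = 12.

For each of the 121 pairs (x, y) ∈ F_11², evaluate f(x, y) mod 11. Record the zeros.
  x = 0: [0↦9, 1↦6, 2↦2, 3↦7, 4↦9, 5↦7, 6↦0, 7↦9, 8↦0, 9↦5, 10↦1]  zeros at y ∈ {6, 8}
  x = 1: [0↦1, 1↦8, 2↦10, 3↦6, 4↦6, 5↦9, 6↦3, 7↦9, 8↦4, 9↦9, 10↦1]  zeros at y ∈ ∅
  x = 2: [0↦7, 1↦4, 2↦3, 3↦3, 4↦3, 5↦2, 6↦10, 7↦4, 8↦5, 9↦1, 10↦2]  zeros at y ∈ ∅
  x = 3: [0↦6, 1↦6, 2↦4, 3↦10, 4↦1, 5↦9, 6↦0, 7↦6, 8↦4, 9↦4, 10↦5]  zeros at y ∈ {6}
  x = 4: [0↦10, 1↦4, 2↦3, 3↦6, 4↦1, 5↦9, 6↦7, 7↦5, 8↦2, 9↦8, 10↦0]  zeros at y ∈ {10}
  x = 5: [0↦9, 1↦10, 2↦1, 3↦3, 4↦4, 5↦3, 6↦10, 7↦2, 8↦0, 9↦3, 10↦10]  zeros at y ∈ {8}
  x = 6: [0↦4, 1↦3, 2↦10, 3↦2, 4↦0, 5↦3, 6↦10, 7↦9, 8↦10, 9↦1, 10↦3]  zeros at y ∈ {4}
  x = 7: [0↦7, 1↦6, 2↦9, 3↦4, 4↦1, 5↦10, 6↦8, 7↦5, 8↦0, 9↦3, 10↦2]  zeros at y ∈ {8}
  x = 8: [0↦8, 1↦9, 2↦10, 3↦10, 4↦8, 5↦3, 6↦5, 7↦2, 8↦4, 9↦10, 10↦8]  zeros at y ∈ ∅
  x = 9: [0↦8, 1↦2, 2↦3, 3↦10, 4↦0, 5↦5, 6↦2, 7↦1, 8↦1, 9↦1, 10↦0]  zeros at y ∈ {4, 10}
  x = 10: [0↦8, 1↦8, 2↦0, 3↦5, 4↦0, 5↦6, 6↦0, 7↦3, 8↦3, 9↦10, 10↦1]  zeros at y ∈ {2, 4, 6}
Collecting zeros: affine points = {(0, 6), (0, 8), (3, 6), (4, 10), (5, 8), (6, 4), (7, 8), (9, 4), (9, 10), (10, 2), (10, 4), (10, 6)}.
Total count |C(F_11)_aff| = 12.


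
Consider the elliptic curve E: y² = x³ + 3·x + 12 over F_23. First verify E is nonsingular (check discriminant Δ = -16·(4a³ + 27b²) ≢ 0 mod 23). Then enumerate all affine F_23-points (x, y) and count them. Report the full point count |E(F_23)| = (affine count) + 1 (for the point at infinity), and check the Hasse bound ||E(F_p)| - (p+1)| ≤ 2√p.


Affine points = {(0, 9), (0, 14), (1, 4), (1, 19), (2, 7), (2, 16), (3, 5), (3, 18), (6, 4), (6, 19), (7, 10), (7, 13), (9, 3), (9, 20), (16, 4), (16, 19), (17, 10), (17, 13), (22, 10), (22, 13)}; affine count = 20; |E(F_23)| = 21.

Discriminant check: Δ ∝ 4a³ + 27b² = 4·3³ + 27·12² = 4·27 + 27·144 ≡ 17 (mod 23). Nonzero ⇒ E is nonsingular.
For each x ∈ F_23, compute rhs = x³ + 3·x + 12 mod 23, then count y ∈ F_23 with y² ≡ rhs.
  x = 0: rhs = 12, matching y values: 9, 14 (2 points).
  x = 1: rhs = 16, matching y values: 4, 19 (2 points).
  x = 2: rhs = 3, matching y values: 7, 16 (2 points).
  x = 3: rhs = 2, matching y values: 5, 18 (2 points).
  x = 4: rhs = 19, matching y values: none (0 points).
  x = 5: rhs = 14, matching y values: none (0 points).
  x = 6: rhs = 16, matching y values: 4, 19 (2 points).
  x = 7: rhs = 8, matching y values: 10, 13 (2 points).
  x = 8: rhs = 19, matching y values: none (0 points).
  x = 9: rhs = 9, matching y values: 3, 20 (2 points).
  x = 10: rhs = 7, matching y values: none (0 points).
  x = 11: rhs = 19, matching y values: none (0 points).
  x = 12: rhs = 5, matching y values: none (0 points).
  x = 13: rhs = 17, matching y values: none (0 points).
  x = 14: rhs = 15, matching y values: none (0 points).
  x = 15: rhs = 5, matching y values: none (0 points).
  x = 16: rhs = 16, matching y values: 4, 19 (2 points).
  x = 17: rhs = 8, matching y values: 10, 13 (2 points).
  x = 18: rhs = 10, matching y values: none (0 points).
  x = 19: rhs = 5, matching y values: none (0 points).
  x = 20: rhs = 22, matching y values: none (0 points).
  x = 21: rhs = 21, matching y values: none (0 points).
  x = 22: rhs = 8, matching y values: 10, 13 (2 points).
Total affine count: 20.
Full point count |E(F_23)| = 20 + 1 = 21.
Hasse bound: |21 − (23+1)| = |-3| = 3 ≤ 2√23 ≈ 9.5917 ✓.


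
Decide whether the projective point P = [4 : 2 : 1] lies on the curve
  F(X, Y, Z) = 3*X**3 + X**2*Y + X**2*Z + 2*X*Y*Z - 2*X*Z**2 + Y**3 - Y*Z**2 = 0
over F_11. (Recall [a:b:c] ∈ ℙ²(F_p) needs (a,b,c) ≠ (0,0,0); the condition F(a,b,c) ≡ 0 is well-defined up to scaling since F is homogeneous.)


F(4,2,1) ≡ 1 (mod 11); P is NOT on the curve.

Evaluate F(4, 2, 1) term-by-term (mod 11).
  3*X**3 ↦ 3·64·1·1 = 192
  X**2*Y ↦ 1·16·2·1 = 32
  X**2*Z ↦ 1·16·1·1 = 16
  2*X*Y*Z ↦ 2·4·2·1 = 16
  -2*X*Z**2 ↦ -2·4·1·1 = -8
  Y**3 ↦ 1·1·8·1 = 8
  -Y*Z**2 ↦ -1·1·2·1 = -2
Sum: F(4, 2, 1) = (192) + (32) + (16) + (16) + (-8) + (8) + (-2) = 254.
Reducing mod 11: 254 ≡ 1 (mod 11).
Since F(a, b, c) ≡ 1 ≠ 0 (mod 11), P does NOT lie on the curve.


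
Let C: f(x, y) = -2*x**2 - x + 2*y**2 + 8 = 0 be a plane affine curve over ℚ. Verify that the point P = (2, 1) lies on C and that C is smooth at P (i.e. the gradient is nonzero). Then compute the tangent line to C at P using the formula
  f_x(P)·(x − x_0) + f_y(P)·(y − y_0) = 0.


Tangent line at P: -9*x + 4*y + 14 = 0.

Step 1: f(2, 1) = 0, so P lies on C.
Step 2: partial derivatives
  f_x(x, y) = -4*x - 1, f_y(x, y) = 4*y.
  f_x(P) = -9, f_y(P) = 4 (gradient nonzero, so P is smooth).
Step 3: tangent line at P: -9·(x − 2) + 4·(y − 1) = 0.
Expanding: -9*x + 4*y + 14 = 0.


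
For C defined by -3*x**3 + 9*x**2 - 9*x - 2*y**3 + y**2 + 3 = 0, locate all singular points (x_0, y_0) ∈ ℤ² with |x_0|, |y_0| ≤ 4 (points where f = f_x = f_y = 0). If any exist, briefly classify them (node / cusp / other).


Singular points: {(1, 0)}; classification: cusp.

Compute partial derivatives:
  f_x = -9*x**2 + 18*x - 9.
  f_y = -6*y**2 + 2*y.
Scan x_0 ∈ {−4, ..., 4}. For each x_0, f_y(x_0, y) is a polynomial in y; find its integer roots y ∈ {−4, ..., 4}, then test f_x and f at those candidates.
  x = -4: f_y(-4, y) = -6*y**2 + 2*y; vanishes at y ∈ {0}. (-4, 0): f_x = -225 ≠ 0.
  x = -3: f_y(-3, y) = -6*y**2 + 2*y; vanishes at y ∈ {0}. (-3, 0): f_x = -144 ≠ 0.
  x = -2: f_y(-2, y) = -6*y**2 + 2*y; vanishes at y ∈ {0}. (-2, 0): f_x = -81 ≠ 0.
  x = -1: f_y(-1, y) = -6*y**2 + 2*y; vanishes at y ∈ {0}. (-1, 0): f_x = -36 ≠ 0.
  x = 0: f_y(0, y) = -6*y**2 + 2*y; vanishes at y ∈ {0}. (0, 0): f_x = -9 ≠ 0.
  x = 1: f_y(1, y) = -6*y**2 + 2*y; vanishes at y ∈ {0}. (1, 0): f_x = 0, f = 0 — SINGULAR.
  x = 2: f_y(2, y) = -6*y**2 + 2*y; vanishes at y ∈ {0}. (2, 0): f_x = -9 ≠ 0.
  x = 3: f_y(3, y) = -6*y**2 + 2*y; vanishes at y ∈ {0}. (3, 0): f_x = -36 ≠ 0.
  x = 4: f_y(4, y) = -6*y**2 + 2*y; vanishes at y ∈ {0}. (4, 0): f_x = -81 ≠ 0.
Only singular point on the grid: (1, 0).
Classify: substitute x = 1 + u, y = 0 + v and expand: f = -3*u**3 - 2*v**3 + v**2.
No constant or linear terms (consistent with a singular point). Quadratic part: v**2. Cubic part: -3*u**3 - 2*v**3.
The quadratic part v**2 is a perfect square, so there is a single (double) tangent line v = 0, i.e. y = 0. Restricting the cubic part to that line (v = 0) leaves -3*u**3 ≠ 0, so f is not divisible by v and the branch is v² ≈ 3*u**3 to lowest order — this is a cusp.
Classification: cusp.


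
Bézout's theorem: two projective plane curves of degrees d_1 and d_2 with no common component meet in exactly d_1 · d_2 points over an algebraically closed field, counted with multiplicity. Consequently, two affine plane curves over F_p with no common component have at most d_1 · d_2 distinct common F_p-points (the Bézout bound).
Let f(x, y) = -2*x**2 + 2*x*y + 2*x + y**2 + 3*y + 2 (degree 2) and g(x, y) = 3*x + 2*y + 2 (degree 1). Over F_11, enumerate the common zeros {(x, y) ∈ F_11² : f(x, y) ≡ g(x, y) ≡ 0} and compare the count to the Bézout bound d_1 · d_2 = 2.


Common zeros: {(0, 10)}; count = 1; Bézout bound = 2.

deg(f) = 2, deg(g) = 1, so Bézout bound = 2.
Scan x ∈ F_11. For each x, list the y ∈ F_11 with f(x, y) ≡ 0 and those with g(x, y) ≡ 0 (mod 11); the common zeros in that column are the intersection.
  x = 0: f ≡ 0 at y ∈ {9, 10}; g ≡ 0 at y ∈ {10}; common: {10}.
  x = 1: f ≡ 0 at y ∈ ∅; g ≡ 0 at y ∈ {3}; common: ∅.
  x = 2: f ≡ 0 at y ∈ ∅; g ≡ 0 at y ∈ {7}; common: ∅.
  x = 3: f ≡ 0 at y ∈ {1}; g ≡ 0 at y ∈ {0}; common: ∅.
  x = 4: f ≡ 0 at y ∈ {0}; g ≡ 0 at y ∈ {4}; common: ∅.
  x = 5: f ≡ 0 at y ∈ ∅; g ≡ 0 at y ∈ {8}; common: ∅.
  x = 6: f ≡ 0 at y ∈ ∅; g ≡ 0 at y ∈ {1}; common: ∅.
  x = 7: f ≡ 0 at y ∈ {2, 3}; g ≡ 0 at y ∈ {5}; common: ∅.
  x = 8: f ≡ 0 at y ∈ {0, 3}; g ≡ 0 at y ∈ {9}; common: ∅.
  x = 9: f ≡ 0 at y ∈ ∅; g ≡ 0 at y ∈ {2}; common: ∅.
  x = 10: f ≡ 0 at y ∈ {1, 9}; g ≡ 0 at y ∈ {6}; common: ∅.
Collecting: common zeros = {(0, 10)}, so the count is 1.
Comparison with the Bézout bound: 1 ≤ 2 = deg(f)·deg(g), as expected for curves with no common component (the affine F_11-count falls short of the bound because intersections may lie at infinity, over extension fields, or carry multiplicity).


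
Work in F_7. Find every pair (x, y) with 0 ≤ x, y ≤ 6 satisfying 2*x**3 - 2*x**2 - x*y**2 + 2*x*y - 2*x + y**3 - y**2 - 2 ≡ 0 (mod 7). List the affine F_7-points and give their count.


Affine F_7-points: {(0, 5), (1, 2), (2, 3), (3, 0), (4, 5), (5, 4), (6, 2)}; count = 7.

For each of the 49 pairs (x, y) ∈ F_7², evaluate f(x, y) mod 7. Record the zeros.
  x = 0: [0↦5, 1↦5, 2↦2, 3↦2, 4↦4, 5↦0, 6↦3]  zeros at y ∈ {5}
  x = 1: [0↦3, 1↦4, 2↦0, 3↦4, 4↦1, 5↦4, 6↦5]  zeros at y ∈ {2}
  x = 2: [0↦2, 1↦4, 2↦6, 3↦0, 4↦6, 5↦2, 6↦1]  zeros at y ∈ {3}
  x = 3: [0↦0, 1↦3, 2↦4, 3↦2, 4↦3, 5↦6, 6↦3]  zeros at y ∈ {0}
  x = 4: [0↦2, 1↦6, 2↦6, 3↦1, 4↦4, 5↦0, 6↦2]  zeros at y ∈ {5}
  x = 5: [0↦6, 1↦4, 2↦3, 3↦2, 4↦0, 5↦3, 6↦3]  zeros at y ∈ {4}
  x = 6: [0↦3, 1↦2, 2↦0, 3↦3, 4↦3, 5↦6, 6↦4]  zeros at y ∈ {2}
Collecting zeros: affine points = {(0, 5), (1, 2), (2, 3), (3, 0), (4, 5), (5, 4), (6, 2)}.
Total count |C(F_7)_aff| = 7.


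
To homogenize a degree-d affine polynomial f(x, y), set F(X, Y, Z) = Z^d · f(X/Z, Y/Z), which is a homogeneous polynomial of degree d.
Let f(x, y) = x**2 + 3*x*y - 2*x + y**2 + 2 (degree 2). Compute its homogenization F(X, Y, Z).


F(X, Y, Z) = X**2 + 3*X*Y - 2*X*Z + Y**2 + 2*Z**2

deg(f) = 2.
Substitute x = X/Z, y = Y/Z into f, then multiply by Z^2.
  monomial 1·x^2·y^0 ↦ 1·X^2·Y^0·Z^0.
  monomial 3·x^1·y^1 ↦ 3·X^1·Y^1·Z^0.
  monomial -2·x^1·y^0 ↦ -2·X^1·Y^0·Z^1.
  monomial 1·x^0·y^2 ↦ 1·X^0·Y^2·Z^0.
  monomial 2·x^0·y^0 ↦ 2·X^0·Y^0·Z^2.
Collecting: F(X, Y, Z) = X**2 + 3*X*Y - 2*X*Z + Y**2 + 2*Z**2.


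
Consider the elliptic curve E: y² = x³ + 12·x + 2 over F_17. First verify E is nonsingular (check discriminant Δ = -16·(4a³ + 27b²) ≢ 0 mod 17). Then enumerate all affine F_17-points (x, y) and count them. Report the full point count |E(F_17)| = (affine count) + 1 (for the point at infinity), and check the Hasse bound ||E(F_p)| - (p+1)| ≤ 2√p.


Affine points = {(0, 6), (0, 11), (1, 7), (1, 10), (2, 0), (5, 0), (6, 1), (6, 16), (7, 2), (7, 15), (8, 7), (8, 10), (10, 0), (12, 2), (12, 15), (13, 3), (13, 14), (15, 2), (15, 15)}; affine count = 19; |E(F_17)| = 20.

Discriminant check: Δ ∝ 4a³ + 27b² = 4·12³ + 27·2² = 4·1728 + 27·4 ≡ 16 (mod 17). Nonzero ⇒ E is nonsingular.
For each x ∈ F_17, compute rhs = x³ + 12·x + 2 mod 17, then count y ∈ F_17 with y² ≡ rhs.
  x = 0: rhs = 2, matching y values: 6, 11 (2 points).
  x = 1: rhs = 15, matching y values: 7, 10 (2 points).
  x = 2: rhs = 0, matching y values: 0 (1 points).
  x = 3: rhs = 14, matching y values: none (0 points).
  x = 4: rhs = 12, matching y values: none (0 points).
  x = 5: rhs = 0, matching y values: 0 (1 points).
  x = 6: rhs = 1, matching y values: 1, 16 (2 points).
  x = 7: rhs = 4, matching y values: 2, 15 (2 points).
  x = 8: rhs = 15, matching y values: 7, 10 (2 points).
  x = 9: rhs = 6, matching y values: none (0 points).
  x = 10: rhs = 0, matching y values: 0 (1 points).
  x = 11: rhs = 3, matching y values: none (0 points).
  x = 12: rhs = 4, matching y values: 2, 15 (2 points).
  x = 13: rhs = 9, matching y values: 3, 14 (2 points).
  x = 14: rhs = 7, matching y values: none (0 points).
  x = 15: rhs = 4, matching y values: 2, 15 (2 points).
  x = 16: rhs = 6, matching y values: none (0 points).
Total affine count: 19.
Full point count |E(F_17)| = 19 + 1 = 20.
Hasse bound: |20 − (17+1)| = |2| = 2 ≤ 2√17 ≈ 8.2462 ✓.


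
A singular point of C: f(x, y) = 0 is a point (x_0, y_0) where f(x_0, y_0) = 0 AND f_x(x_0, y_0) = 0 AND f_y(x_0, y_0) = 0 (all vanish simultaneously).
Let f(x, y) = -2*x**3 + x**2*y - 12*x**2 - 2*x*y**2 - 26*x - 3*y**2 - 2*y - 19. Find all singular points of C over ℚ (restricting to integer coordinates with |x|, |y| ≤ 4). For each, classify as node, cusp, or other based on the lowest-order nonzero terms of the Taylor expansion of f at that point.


Singular points: {(-2, -1)}; classification: node.

Compute partial derivatives:
  f_x = -6*x**2 + 2*x*y - 24*x - 2*y**2 - 26.
  f_y = x**2 - 4*x*y - 6*y - 2.
Scan x_0 ∈ {−4, ..., 4}. For each x_0, f_y(x_0, y) is a polynomial in y; find its integer roots y ∈ {−4, ..., 4}, then test f_x and f at those candidates.
  x = -4: f_y(-4, y) = 10*y + 14; no integer root y with |y| ≤ 4.
  x = -3: f_y(-3, y) = 6*y + 7; no integer root y with |y| ≤ 4.
  x = -2: f_y(-2, y) = 2*y + 2; vanishes at y ∈ {-1}. (-2, -1): f_x = 0, f = 0 — SINGULAR.
  x = -1: f_y(-1, y) = -2*y - 1; no integer root y with |y| ≤ 4.
  x = 0: f_y(0, y) = -6*y - 2; no integer root y with |y| ≤ 4.
  x = 1: f_y(1, y) = -10*y - 1; no integer root y with |y| ≤ 4.
  x = 2: f_y(2, y) = 2 - 14*y; no integer root y with |y| ≤ 4.
  x = 3: f_y(3, y) = 7 - 18*y; no integer root y with |y| ≤ 4.
  x = 4: f_y(4, y) = 14 - 22*y; no integer root y with |y| ≤ 4.
Only singular point on the grid: (-2, -1).
Classify: substitute x = -2 + u, y = -1 + v and expand: f = -2*u**3 + u**2*v - u**2 - 2*u*v**2 + v**2.
No constant or linear terms (consistent with a singular point). Quadratic part: -u**2 + v**2. Cubic part: -2*u**3 + u**2*v - 2*u*v**2.
The quadratic part v**2 - u**2 = (v − u)(v + u) splits into two distinct linear factors, so there are two distinct tangent lines y − -1 = ±(x − -2) — this is a node (ordinary double point).
Classification: node.


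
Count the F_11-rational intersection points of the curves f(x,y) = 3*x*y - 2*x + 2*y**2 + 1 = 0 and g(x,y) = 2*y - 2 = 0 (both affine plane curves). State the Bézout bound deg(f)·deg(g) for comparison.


Common zeros: {(8, 1)}; count = 1; Bézout bound = 2.

deg(f) = 2, deg(g) = 1, so Bézout bound = 2.
Scan x ∈ F_11. For each x, list the y ∈ F_11 with f(x, y) ≡ 0 and those with g(x, y) ≡ 0 (mod 11); the common zeros in that column are the intersection.
  x = 0: f ≡ 0 at y ∈ {4, 7}; g ≡ 0 at y ∈ {1}; common: ∅.
  x = 1: f ≡ 0 at y ∈ ∅; g ≡ 0 at y ∈ {1}; common: ∅.
  x = 2: f ≡ 0 at y ∈ {3, 5}; g ≡ 0 at y ∈ {1}; common: ∅.
  x = 3: f ≡ 0 at y ∈ {6}; g ≡ 0 at y ∈ {1}; common: ∅.
  x = 4: f ≡ 0 at y ∈ ∅; g ≡ 0 at y ∈ {1}; common: ∅.
  x = 5: f ≡ 0 at y ∈ {10}; g ≡ 0 at y ∈ {1}; common: ∅.
  x = 6: f ≡ 0 at y ∈ {0, 2}; g ≡ 0 at y ∈ {1}; common: ∅.
  x = 7: f ≡ 0 at y ∈ ∅; g ≡ 0 at y ∈ {1}; common: ∅.
  x = 8: f ≡ 0 at y ∈ {1, 9}; g ≡ 0 at y ∈ {1}; common: {1}.
  x = 9: f ≡ 0 at y ∈ ∅; g ≡ 0 at y ∈ {1}; common: ∅.
  x = 10: f ≡ 0 at y ∈ ∅; g ≡ 0 at y ∈ {1}; common: ∅.
Collecting: common zeros = {(8, 1)}, so the count is 1.
Comparison with the Bézout bound: 1 ≤ 2 = deg(f)·deg(g), as expected for curves with no common component (the affine F_11-count falls short of the bound because intersections may lie at infinity, over extension fields, or carry multiplicity).


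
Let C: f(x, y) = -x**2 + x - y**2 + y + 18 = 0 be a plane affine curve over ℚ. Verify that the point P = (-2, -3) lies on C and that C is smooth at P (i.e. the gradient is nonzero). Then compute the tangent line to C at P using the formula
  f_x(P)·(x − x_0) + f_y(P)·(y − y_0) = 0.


Tangent line at P: 5*x + 7*y + 31 = 0.

Step 1: f(-2, -3) = 0, so P lies on C.
Step 2: partial derivatives
  f_x(x, y) = 1 - 2*x, f_y(x, y) = 1 - 2*y.
  f_x(P) = 5, f_y(P) = 7 (gradient nonzero, so P is smooth).
Step 3: tangent line at P: 5·(x − -2) + 7·(y − -3) = 0.
Expanding: 5*x + 7*y + 31 = 0.


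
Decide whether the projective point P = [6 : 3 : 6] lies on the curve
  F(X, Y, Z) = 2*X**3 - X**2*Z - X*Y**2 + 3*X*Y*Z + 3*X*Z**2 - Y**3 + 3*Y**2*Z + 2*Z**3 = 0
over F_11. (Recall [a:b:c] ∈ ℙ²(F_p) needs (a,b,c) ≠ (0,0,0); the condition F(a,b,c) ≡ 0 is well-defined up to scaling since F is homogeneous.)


F(6,3,6) ≡ 7 (mod 11); P is NOT on the curve.

Evaluate F(6, 3, 6) term-by-term (mod 11).
  2*X**3 ↦ 2·216·1·1 = 432
  -X**2*Z ↦ -1·36·1·6 = -216
  -X*Y**2 ↦ -1·6·9·1 = -54
  3*X*Y*Z ↦ 3·6·3·6 = 324
  3*X*Z**2 ↦ 3·6·1·36 = 648
  -Y**3 ↦ -1·1·27·1 = -27
  3*Y**2*Z ↦ 3·1·9·6 = 162
  2*Z**3 ↦ 2·1·1·216 = 432
Sum: F(6, 3, 6) = (432) + (-216) + (-54) + (324) + (648) + (-27) + (162) + (432) = 1701.
Reducing mod 11: 1701 ≡ 7 (mod 11).
Since F(a, b, c) ≡ 7 ≠ 0 (mod 11), P does NOT lie on the curve.


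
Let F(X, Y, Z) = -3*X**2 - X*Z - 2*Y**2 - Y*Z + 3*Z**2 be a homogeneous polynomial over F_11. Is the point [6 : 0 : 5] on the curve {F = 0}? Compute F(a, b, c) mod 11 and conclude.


F(6,0,5) ≡ 3 (mod 11); P is NOT on the curve.

Evaluate F(6, 0, 5) term-by-term (mod 11).
  -3*X**2 ↦ -3·36·1·1 = -108
  -X*Z ↦ -1·6·1·5 = -30
  -2*Y**2 ↦ -2·1·0·1 = 0
  -Y*Z ↦ -1·1·0·5 = 0
  3*Z**2 ↦ 3·1·1·25 = 75
Sum: F(6, 0, 5) = (-108) + (-30) + (0) + (0) + (75) = -63.
Reducing mod 11: -63 ≡ 3 (mod 11).
Since F(a, b, c) ≡ 3 ≠ 0 (mod 11), P does NOT lie on the curve.


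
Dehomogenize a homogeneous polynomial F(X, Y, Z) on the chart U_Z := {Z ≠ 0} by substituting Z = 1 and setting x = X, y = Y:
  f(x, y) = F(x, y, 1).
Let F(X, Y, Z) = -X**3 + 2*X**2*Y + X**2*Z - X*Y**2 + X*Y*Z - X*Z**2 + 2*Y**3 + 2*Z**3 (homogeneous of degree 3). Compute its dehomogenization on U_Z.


f(x, y) = -x**3 + 2*x**2*y + x**2 - x*y**2 + x*y - x + 2*y**3 + 2

On U_Z we set Z = 1. Each monomial c·X^i·Y^j·Z^k in F becomes c·x^i·y^j·1^k = c·x^i·y^j.
Substituting Z = 1: F(X, Y, 1) = -x**3 + 2*x**2*y + x**2 - x*y**2 + x*y - x + 2*y**3 + 2.
Note: deg(f) ≤ deg(F) = 3; strict inequality happens when F is divisible by Z (lost terms).


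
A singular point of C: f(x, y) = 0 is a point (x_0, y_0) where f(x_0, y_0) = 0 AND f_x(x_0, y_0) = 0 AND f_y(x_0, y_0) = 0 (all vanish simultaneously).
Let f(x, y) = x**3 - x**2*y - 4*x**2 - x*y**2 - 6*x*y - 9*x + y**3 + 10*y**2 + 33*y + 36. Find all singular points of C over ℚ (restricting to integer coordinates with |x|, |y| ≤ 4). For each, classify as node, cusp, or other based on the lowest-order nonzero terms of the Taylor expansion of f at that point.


Singular points: {(0, -3)}; classification: node.

Compute partial derivatives:
  f_x = 3*x**2 - 2*x*y - 8*x - y**2 - 6*y - 9.
  f_y = -x**2 - 2*x*y - 6*x + 3*y**2 + 20*y + 33.
Scan x_0 ∈ {−4, ..., 4}. For each x_0, f_y(x_0, y) is a polynomial in y; find its integer roots y ∈ {−4, ..., 4}, then test f_x and f at those candidates.
  x = -4: f_y(-4, y) = 3*y**2 + 28*y + 41; no integer root y with |y| ≤ 4.
  x = -3: f_y(-3, y) = 3*y**2 + 26*y + 42; no integer root y with |y| ≤ 4.
  x = -2: f_y(-2, y) = 3*y**2 + 24*y + 41; no integer root y with |y| ≤ 4.
  x = -1: f_y(-1, y) = 3*y**2 + 22*y + 38; no integer root y with |y| ≤ 4.
  x = 0: f_y(0, y) = 3*y**2 + 20*y + 33; vanishes at y ∈ {-3}. (0, -3): f_x = 0, f = 0 — SINGULAR.
  x = 1: f_y(1, y) = 3*y**2 + 18*y + 26; no integer root y with |y| ≤ 4.
  x = 2: f_y(2, y) = 3*y**2 + 16*y + 17; no integer root y with |y| ≤ 4.
  x = 3: f_y(3, y) = 3*y**2 + 14*y + 6; no integer root y with |y| ≤ 4.
  x = 4: f_y(4, y) = 3*y**2 + 12*y - 7; no integer root y with |y| ≤ 4.
Only singular point on the grid: (0, -3).
Classify: substitute x = 0 + u, y = -3 + v and expand: f = u**3 - u**2*v - u**2 - u*v**2 + v**3 + v**2.
No constant or linear terms (consistent with a singular point). Quadratic part: -u**2 + v**2. Cubic part: u**3 - u**2*v - u*v**2 + v**3.
The quadratic part v**2 - u**2 = (v − u)(v + u) splits into two distinct linear factors, so there are two distinct tangent lines y − -3 = ±(x − 0) — this is a node (ordinary double point).
Classification: node.
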